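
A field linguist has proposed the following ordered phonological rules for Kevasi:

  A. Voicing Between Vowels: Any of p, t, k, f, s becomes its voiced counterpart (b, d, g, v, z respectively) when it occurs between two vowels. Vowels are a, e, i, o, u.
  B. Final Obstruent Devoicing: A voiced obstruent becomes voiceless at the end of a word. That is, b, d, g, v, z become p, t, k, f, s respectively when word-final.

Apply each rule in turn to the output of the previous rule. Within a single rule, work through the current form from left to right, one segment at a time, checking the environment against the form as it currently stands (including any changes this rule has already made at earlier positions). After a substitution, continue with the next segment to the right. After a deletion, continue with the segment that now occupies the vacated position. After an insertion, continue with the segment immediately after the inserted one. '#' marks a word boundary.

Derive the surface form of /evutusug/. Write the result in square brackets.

[evuduzuk]

A Voicing Between Vowels: [evutusug] → [evuduzug]
B Final Obstruent Devoicing: [evuduzug] → [evuduzuk]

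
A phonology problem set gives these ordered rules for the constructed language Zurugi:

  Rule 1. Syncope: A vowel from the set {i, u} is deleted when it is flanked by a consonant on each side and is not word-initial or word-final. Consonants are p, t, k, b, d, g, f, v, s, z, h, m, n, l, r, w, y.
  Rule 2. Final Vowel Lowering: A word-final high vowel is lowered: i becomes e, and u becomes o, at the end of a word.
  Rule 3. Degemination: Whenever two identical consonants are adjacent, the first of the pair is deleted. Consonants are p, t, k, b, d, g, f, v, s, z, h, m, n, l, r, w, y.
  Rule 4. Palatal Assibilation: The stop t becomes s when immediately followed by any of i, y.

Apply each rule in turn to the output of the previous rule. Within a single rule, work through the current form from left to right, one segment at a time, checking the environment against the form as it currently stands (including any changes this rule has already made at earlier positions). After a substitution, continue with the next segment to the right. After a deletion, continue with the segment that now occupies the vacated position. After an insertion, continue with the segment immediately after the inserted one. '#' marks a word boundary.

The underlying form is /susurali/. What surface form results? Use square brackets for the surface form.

[srale]

Rule 1 Syncope: [susurali] → [ssrali]
Rule 2 Final Vowel Lowering: [ssrali] → [ssrale]
Rule 3 Degemination: [ssrale] → [srale]
Rule 4 Palatal Assibilation: no change — [srale]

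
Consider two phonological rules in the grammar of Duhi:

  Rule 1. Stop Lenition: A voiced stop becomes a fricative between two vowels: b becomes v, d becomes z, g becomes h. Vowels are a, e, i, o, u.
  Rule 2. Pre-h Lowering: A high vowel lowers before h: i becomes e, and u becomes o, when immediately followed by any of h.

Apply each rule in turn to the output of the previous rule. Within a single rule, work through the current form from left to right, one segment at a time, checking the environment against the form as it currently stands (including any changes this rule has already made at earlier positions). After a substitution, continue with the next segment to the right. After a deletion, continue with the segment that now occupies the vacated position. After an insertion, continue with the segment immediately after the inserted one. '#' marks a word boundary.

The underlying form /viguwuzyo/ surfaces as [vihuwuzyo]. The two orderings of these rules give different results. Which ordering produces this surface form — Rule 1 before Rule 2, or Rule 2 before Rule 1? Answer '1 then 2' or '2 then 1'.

Order 1 then 2:
  1 Stop Lenition: [viguwuzyo] → [vihuwuzyo]
  2 Pre-h Lowering: [vihuwuzyo] → [vehuwuzyo]
  result: [vehuwuzyo]
Order 2 then 1:
  2 Pre-h Lowering: no change — [viguwuzyo]
  1 Stop Lenition: [viguwuzyo] → [vihuwuzyo]
  result: [vihuwuzyo]

2 then 1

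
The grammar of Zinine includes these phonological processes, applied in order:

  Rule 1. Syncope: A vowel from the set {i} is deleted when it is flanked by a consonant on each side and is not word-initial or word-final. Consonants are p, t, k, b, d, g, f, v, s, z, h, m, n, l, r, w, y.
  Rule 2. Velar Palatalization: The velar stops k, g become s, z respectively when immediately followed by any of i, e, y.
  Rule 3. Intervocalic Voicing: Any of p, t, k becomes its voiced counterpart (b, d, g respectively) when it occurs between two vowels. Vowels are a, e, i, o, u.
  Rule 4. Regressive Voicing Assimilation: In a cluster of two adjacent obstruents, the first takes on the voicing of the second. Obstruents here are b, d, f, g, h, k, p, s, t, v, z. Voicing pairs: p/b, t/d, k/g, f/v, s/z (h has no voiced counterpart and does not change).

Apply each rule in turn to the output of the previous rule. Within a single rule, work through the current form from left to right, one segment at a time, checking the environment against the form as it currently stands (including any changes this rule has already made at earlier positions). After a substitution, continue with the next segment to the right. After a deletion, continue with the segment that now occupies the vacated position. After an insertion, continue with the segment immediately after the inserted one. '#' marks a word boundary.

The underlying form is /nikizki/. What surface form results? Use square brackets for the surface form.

Rule 1 Syncope: [nikizki] → [nkzki]
Rule 2 Velar Palatalization: [nkzki] → [nkzsi]
Rule 3 Intervocalic Voicing: no change — [nkzsi]
Rule 4 Regressive Voicing Assimilation: [nkzsi] → [ngssi]

[ngssi]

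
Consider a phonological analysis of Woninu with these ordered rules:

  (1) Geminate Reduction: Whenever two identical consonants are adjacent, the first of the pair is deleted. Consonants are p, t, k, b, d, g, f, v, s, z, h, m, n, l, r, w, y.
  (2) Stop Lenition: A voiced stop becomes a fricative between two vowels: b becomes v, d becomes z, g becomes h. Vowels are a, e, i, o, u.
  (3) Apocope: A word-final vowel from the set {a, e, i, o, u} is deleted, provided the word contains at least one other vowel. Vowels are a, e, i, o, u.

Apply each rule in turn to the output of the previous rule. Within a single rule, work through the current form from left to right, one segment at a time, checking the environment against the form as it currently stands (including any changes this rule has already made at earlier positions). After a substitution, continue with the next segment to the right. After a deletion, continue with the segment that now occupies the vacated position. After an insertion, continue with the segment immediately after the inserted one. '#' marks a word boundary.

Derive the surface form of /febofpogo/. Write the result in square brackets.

[fevofpoh]

(1) Geminate Reduction: no change — [febofpogo]
(2) Stop Lenition: [febofpogo] → [fevofpoho]
(3) Apocope: [fevofpoho] → [fevofpoh]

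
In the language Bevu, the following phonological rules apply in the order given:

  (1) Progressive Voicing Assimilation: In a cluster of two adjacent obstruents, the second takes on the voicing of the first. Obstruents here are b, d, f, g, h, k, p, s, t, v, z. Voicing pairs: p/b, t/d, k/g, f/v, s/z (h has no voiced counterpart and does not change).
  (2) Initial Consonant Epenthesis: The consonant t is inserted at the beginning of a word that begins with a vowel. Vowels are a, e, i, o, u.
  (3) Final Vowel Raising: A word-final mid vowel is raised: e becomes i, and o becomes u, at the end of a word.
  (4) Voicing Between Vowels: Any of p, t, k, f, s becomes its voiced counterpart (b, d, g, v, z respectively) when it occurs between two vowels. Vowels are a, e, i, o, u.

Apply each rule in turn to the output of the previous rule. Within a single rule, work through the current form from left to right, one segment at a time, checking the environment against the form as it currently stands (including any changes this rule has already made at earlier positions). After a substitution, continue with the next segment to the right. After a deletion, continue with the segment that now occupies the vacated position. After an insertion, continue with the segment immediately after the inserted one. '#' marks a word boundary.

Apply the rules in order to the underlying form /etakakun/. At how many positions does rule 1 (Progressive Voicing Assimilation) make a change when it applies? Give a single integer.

(1) Progressive Voicing Assimilation: no change — [etakakun]
(2) Initial Consonant Epenthesis: [etakakun] → [tetakakun]
(3) Final Vowel Raising: no change — [tetakakun]
(4) Voicing Between Vowels: [tetakakun] → [tedagagun]
Rule 1 changed 0 position(s).

0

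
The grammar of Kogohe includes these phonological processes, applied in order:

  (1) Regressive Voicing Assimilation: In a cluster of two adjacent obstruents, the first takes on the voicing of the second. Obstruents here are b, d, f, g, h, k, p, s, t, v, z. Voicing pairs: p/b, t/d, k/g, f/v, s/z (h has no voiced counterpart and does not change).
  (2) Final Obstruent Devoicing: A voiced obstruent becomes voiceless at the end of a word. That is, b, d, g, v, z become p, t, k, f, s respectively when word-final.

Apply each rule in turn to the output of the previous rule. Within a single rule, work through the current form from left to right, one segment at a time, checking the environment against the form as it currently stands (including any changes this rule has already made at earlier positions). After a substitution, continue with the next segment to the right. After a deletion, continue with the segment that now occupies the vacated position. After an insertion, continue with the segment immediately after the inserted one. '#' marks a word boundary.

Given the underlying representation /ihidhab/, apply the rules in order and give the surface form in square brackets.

[ihithap]

(1) Regressive Voicing Assimilation: [ihidhab] → [ihithab]
(2) Final Obstruent Devoicing: [ihithab] → [ihithap]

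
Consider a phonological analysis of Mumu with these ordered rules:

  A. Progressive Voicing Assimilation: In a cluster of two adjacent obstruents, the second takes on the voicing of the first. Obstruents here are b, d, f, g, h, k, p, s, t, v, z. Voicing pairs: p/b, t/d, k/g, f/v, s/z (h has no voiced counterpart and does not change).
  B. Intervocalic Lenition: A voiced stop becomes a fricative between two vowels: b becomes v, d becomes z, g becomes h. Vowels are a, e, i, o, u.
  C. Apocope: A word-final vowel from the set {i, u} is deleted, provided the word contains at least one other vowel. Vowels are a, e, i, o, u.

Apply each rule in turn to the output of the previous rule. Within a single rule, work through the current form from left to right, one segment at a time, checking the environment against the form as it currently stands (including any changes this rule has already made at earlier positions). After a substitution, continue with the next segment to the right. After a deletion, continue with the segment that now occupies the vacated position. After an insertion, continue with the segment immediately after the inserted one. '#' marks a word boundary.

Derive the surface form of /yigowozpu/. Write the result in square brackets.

[yihowozb]

A Progressive Voicing Assimilation: [yigowozpu] → [yigowozbu]
B Intervocalic Lenition: [yigowozbu] → [yihowozbu]
C Apocope: [yihowozbu] → [yihowozb]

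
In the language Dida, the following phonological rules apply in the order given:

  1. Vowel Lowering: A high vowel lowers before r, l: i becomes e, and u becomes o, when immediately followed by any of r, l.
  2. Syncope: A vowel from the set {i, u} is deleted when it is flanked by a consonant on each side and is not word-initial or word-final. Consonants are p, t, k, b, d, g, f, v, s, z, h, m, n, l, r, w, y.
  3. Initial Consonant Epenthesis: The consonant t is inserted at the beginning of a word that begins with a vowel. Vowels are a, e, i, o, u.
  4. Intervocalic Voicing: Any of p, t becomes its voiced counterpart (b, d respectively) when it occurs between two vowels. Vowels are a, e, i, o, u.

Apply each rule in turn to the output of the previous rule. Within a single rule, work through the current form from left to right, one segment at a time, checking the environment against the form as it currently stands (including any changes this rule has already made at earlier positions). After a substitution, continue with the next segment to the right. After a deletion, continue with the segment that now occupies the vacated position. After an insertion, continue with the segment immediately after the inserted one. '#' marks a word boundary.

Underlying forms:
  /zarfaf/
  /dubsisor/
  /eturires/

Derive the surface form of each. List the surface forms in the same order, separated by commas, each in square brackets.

[zarfaf], [dbssor], [tedoreres]

/zarfaf/:
  1 Vowel Lowering: no change — [zarfaf]
  2 Syncope: no change — [zarfaf]
  3 Initial Consonant Epenthesis: no change — [zarfaf]
  4 Intervocalic Voicing: no change — [zarfaf]
/dubsisor/:
  1 Vowel Lowering: no change — [dubsisor]
  2 Syncope: [dubsisor] → [dbssor]
  3 Initial Consonant Epenthesis: no change — [dbssor]
  4 Intervocalic Voicing: no change — [dbssor]
/eturires/:
  1 Vowel Lowering: [eturires] → [etoreres]
  2 Syncope: no change — [etoreres]
  3 Initial Consonant Epenthesis: [etoreres] → [tetoreres]
  4 Intervocalic Voicing: [tetoreres] → [tedoreres]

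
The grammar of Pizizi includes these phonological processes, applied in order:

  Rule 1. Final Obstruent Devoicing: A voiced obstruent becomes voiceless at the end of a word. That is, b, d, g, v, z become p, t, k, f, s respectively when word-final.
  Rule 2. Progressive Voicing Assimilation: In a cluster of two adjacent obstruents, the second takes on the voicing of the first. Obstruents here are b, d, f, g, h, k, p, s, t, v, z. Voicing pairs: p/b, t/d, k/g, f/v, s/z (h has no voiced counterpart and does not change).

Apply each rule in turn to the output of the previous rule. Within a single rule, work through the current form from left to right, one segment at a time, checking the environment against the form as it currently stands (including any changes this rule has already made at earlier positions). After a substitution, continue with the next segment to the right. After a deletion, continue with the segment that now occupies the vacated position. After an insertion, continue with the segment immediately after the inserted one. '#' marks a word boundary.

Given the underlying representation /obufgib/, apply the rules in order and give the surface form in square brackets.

Rule 1 Final Obstruent Devoicing: [obufgib] → [obufgip]
Rule 2 Progressive Voicing Assimilation: [obufgip] → [obufkip]

[obufkip]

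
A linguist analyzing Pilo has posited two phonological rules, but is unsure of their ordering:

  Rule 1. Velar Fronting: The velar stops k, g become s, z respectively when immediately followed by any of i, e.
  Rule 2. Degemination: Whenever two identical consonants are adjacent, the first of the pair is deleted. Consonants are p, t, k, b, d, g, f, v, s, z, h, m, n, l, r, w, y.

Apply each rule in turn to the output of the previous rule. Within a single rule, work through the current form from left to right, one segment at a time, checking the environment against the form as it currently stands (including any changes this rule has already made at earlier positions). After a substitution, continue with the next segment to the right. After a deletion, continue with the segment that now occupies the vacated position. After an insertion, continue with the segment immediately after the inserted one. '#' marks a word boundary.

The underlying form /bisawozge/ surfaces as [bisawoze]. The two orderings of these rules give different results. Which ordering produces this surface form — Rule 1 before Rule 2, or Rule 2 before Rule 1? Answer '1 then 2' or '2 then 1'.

1 then 2

Order 1 then 2:
  1 Velar Fronting: [bisawozge] → [bisawozze]
  2 Degemination: [bisawozze] → [bisawoze]
  result: [bisawoze]
Order 2 then 1:
  2 Degemination: no change — [bisawozge]
  1 Velar Fronting: [bisawozge] → [bisawozze]
  result: [bisawozze]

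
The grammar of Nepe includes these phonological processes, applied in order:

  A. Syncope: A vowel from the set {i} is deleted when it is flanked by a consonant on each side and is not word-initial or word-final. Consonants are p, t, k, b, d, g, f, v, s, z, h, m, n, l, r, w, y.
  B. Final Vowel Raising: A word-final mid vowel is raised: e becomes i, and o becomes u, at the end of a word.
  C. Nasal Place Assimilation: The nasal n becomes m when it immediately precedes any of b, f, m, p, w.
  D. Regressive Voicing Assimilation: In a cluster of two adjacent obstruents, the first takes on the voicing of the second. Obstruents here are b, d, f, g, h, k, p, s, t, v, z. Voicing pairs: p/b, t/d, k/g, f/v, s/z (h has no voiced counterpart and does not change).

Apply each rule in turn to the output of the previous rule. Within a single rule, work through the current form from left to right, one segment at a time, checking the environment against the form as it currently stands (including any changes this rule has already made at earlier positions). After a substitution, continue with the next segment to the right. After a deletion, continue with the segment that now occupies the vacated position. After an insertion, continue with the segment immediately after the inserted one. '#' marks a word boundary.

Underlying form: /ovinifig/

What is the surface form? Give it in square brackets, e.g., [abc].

[ovmvg]

A Syncope: [ovinifig] → [ovnfg]
B Final Vowel Raising: no change — [ovnfg]
C Nasal Place Assimilation: [ovnfg] → [ovmfg]
D Regressive Voicing Assimilation: [ovmfg] → [ovmvg]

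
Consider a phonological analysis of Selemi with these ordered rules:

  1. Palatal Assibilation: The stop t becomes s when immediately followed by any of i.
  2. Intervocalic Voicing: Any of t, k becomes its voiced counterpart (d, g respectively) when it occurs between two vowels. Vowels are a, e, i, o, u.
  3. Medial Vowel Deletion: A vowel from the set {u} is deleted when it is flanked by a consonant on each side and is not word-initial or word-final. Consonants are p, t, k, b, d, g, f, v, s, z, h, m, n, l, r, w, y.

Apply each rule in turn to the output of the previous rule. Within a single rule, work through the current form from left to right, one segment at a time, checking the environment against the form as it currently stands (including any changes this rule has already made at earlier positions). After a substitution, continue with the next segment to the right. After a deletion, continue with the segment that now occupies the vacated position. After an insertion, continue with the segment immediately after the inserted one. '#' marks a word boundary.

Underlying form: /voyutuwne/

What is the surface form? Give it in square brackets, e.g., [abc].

1 Palatal Assibilation: no change — [voyutuwne]
2 Intervocalic Voicing: [voyutuwne] → [voyuduwne]
3 Medial Vowel Deletion: [voyuduwne] → [voydwne]

[voydwne]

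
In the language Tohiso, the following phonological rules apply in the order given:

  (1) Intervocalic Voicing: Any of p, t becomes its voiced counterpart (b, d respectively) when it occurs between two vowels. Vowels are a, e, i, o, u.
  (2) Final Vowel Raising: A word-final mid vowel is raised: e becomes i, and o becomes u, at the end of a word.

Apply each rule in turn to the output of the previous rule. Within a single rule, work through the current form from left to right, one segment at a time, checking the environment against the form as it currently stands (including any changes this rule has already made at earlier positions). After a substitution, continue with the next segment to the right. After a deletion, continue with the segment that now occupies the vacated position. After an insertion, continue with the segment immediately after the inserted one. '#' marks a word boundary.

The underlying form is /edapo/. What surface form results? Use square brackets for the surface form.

(1) Intervocalic Voicing: [edapo] → [edabo]
(2) Final Vowel Raising: [edabo] → [edabu]

[edabu]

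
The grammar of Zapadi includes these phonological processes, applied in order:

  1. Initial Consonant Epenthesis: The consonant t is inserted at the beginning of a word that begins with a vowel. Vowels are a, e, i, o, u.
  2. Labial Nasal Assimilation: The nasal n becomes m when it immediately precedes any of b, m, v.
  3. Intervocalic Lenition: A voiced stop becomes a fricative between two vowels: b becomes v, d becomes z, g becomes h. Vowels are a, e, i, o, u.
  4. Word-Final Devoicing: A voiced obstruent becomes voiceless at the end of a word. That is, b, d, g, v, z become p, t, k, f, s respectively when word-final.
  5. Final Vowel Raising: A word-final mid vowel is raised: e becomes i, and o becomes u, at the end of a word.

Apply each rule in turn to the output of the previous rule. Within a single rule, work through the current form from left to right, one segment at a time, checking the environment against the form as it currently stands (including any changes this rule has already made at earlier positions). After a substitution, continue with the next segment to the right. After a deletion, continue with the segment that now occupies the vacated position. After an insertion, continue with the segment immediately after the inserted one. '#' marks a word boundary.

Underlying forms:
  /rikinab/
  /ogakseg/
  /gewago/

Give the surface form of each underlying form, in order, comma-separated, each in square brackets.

/rikinab/:
  1 Initial Consonant Epenthesis: no change — [rikinab]
  2 Labial Nasal Assimilation: no change — [rikinab]
  3 Intervocalic Lenition: no change — [rikinab]
  4 Word-Final Devoicing: [rikinab] → [rikinap]
  5 Final Vowel Raising: no change — [rikinap]
/ogakseg/:
  1 Initial Consonant Epenthesis: [ogakseg] → [togakseg]
  2 Labial Nasal Assimilation: no change — [togakseg]
  3 Intervocalic Lenition: [togakseg] → [tohakseg]
  4 Word-Final Devoicing: [tohakseg] → [tohaksek]
  5 Final Vowel Raising: no change — [tohaksek]
/gewago/:
  1 Initial Consonant Epenthesis: no change — [gewago]
  2 Labial Nasal Assimilation: no change — [gewago]
  3 Intervocalic Lenition: [gewago] → [gewaho]
  4 Word-Final Devoicing: no change — [gewaho]
  5 Final Vowel Raising: [gewaho] → [gewahu]

[rikinap], [tohaksek], [gewahu]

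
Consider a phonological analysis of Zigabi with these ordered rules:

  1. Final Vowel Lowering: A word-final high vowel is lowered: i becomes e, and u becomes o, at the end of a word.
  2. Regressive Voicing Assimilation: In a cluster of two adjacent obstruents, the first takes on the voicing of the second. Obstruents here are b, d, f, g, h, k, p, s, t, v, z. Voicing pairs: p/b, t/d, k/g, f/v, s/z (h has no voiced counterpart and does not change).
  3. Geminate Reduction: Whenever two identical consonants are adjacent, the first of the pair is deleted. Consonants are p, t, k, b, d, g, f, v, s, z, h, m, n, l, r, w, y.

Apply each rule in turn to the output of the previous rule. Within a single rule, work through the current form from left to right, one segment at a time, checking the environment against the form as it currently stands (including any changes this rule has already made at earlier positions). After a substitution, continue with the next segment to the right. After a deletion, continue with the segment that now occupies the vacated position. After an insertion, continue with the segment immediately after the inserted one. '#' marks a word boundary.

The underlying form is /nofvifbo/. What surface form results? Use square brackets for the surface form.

1 Final Vowel Lowering: no change — [nofvifbo]
2 Regressive Voicing Assimilation: [nofvifbo] → [novvivbo]
3 Geminate Reduction: [novvivbo] → [novivbo]

[novivbo]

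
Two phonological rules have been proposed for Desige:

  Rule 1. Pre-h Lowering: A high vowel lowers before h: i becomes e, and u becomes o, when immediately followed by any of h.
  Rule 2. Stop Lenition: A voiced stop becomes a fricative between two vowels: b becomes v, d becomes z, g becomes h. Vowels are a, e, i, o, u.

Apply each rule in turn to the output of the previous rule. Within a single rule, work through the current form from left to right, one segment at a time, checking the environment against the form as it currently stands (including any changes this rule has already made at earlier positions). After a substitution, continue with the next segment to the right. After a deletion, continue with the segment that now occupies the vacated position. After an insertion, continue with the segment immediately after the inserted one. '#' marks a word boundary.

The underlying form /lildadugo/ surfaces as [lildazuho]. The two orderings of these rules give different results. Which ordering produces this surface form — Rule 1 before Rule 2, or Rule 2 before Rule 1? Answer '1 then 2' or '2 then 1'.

1 then 2

Order 1 then 2:
  1 Pre-h Lowering: no change — [lildadugo]
  2 Stop Lenition: [lildadugo] → [lildazuho]
  result: [lildazuho]
Order 2 then 1:
  2 Stop Lenition: [lildadugo] → [lildazuho]
  1 Pre-h Lowering: [lildazuho] → [lildazoho]
  result: [lildazoho]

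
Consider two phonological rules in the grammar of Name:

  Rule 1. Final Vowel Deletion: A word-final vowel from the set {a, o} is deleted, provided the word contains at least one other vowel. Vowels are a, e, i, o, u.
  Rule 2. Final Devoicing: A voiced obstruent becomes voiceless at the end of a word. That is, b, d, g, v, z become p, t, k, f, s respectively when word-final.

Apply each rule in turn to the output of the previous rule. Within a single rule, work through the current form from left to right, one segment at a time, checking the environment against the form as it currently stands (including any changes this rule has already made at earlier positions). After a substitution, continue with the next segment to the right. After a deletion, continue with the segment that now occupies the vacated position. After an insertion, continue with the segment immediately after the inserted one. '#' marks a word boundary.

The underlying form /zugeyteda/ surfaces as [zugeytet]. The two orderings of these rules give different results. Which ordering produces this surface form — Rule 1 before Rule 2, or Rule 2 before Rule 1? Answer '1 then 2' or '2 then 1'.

Order 1 then 2:
  1 Final Vowel Deletion: [zugeyteda] → [zugeyted]
  2 Final Devoicing: [zugeyted] → [zugeytet]
  result: [zugeytet]
Order 2 then 1:
  2 Final Devoicing: no change — [zugeyteda]
  1 Final Vowel Deletion: [zugeyteda] → [zugeyted]
  result: [zugeyted]

1 then 2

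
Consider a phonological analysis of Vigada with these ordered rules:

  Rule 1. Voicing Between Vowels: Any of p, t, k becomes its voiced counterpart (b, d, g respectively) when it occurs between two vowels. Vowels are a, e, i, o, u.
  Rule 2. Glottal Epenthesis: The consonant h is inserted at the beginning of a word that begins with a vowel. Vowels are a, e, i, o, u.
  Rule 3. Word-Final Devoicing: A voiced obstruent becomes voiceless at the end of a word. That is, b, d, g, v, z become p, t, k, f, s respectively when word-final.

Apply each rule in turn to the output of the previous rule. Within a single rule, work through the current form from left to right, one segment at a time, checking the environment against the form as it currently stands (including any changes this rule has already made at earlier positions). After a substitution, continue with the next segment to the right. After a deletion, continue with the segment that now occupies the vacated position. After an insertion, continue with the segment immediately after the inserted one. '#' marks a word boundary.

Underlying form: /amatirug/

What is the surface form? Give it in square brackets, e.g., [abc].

Rule 1 Voicing Between Vowels: [amatirug] → [amadirug]
Rule 2 Glottal Epenthesis: [amadirug] → [hamadirug]
Rule 3 Word-Final Devoicing: [hamadirug] → [hamadiruk]

[hamadiruk]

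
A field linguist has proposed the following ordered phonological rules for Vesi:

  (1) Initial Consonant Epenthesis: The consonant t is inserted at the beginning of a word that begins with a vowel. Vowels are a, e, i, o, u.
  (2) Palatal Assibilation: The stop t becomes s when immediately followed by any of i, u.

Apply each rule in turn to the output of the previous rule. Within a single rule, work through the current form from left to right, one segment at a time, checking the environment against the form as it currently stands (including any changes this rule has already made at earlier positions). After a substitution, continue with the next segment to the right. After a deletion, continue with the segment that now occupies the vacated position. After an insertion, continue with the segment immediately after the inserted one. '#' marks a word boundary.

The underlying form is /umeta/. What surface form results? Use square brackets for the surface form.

(1) Initial Consonant Epenthesis: [umeta] → [tumeta]
(2) Palatal Assibilation: [tumeta] → [sumeta]

[sumeta]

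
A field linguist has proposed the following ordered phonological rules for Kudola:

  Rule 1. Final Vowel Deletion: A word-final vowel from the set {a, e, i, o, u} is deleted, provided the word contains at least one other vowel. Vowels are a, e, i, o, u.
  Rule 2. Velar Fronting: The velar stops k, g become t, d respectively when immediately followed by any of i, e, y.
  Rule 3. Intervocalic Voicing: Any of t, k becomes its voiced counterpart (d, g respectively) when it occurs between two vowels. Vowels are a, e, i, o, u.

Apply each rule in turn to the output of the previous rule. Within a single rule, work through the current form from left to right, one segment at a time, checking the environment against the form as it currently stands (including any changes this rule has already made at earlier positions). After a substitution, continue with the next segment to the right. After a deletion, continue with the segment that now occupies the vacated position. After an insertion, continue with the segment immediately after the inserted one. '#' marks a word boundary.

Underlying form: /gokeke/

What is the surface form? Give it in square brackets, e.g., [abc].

Rule 1 Final Vowel Deletion: [gokeke] → [gokek]
Rule 2 Velar Fronting: [gokek] → [gotek]
Rule 3 Intervocalic Voicing: [gotek] → [godek]

[godek]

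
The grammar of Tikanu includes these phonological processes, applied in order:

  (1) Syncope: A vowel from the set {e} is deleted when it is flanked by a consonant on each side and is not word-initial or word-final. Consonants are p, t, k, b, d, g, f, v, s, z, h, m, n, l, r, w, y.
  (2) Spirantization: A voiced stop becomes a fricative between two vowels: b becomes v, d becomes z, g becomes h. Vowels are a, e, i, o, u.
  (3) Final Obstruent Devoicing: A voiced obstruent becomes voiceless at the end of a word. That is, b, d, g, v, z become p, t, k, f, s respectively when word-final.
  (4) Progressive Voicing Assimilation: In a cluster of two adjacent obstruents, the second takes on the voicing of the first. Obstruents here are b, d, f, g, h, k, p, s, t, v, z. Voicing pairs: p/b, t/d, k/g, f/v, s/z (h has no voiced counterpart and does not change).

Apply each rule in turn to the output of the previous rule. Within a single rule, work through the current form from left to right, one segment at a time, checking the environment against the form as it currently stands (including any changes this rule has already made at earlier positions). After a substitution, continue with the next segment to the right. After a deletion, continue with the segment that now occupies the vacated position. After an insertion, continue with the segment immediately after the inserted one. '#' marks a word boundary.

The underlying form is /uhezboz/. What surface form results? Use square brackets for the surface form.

[uhspos]

(1) Syncope: [uhezboz] → [uhzboz]
(2) Spirantization: no change — [uhzboz]
(3) Final Obstruent Devoicing: [uhzboz] → [uhzbos]
(4) Progressive Voicing Assimilation: [uhzbos] → [uhspos]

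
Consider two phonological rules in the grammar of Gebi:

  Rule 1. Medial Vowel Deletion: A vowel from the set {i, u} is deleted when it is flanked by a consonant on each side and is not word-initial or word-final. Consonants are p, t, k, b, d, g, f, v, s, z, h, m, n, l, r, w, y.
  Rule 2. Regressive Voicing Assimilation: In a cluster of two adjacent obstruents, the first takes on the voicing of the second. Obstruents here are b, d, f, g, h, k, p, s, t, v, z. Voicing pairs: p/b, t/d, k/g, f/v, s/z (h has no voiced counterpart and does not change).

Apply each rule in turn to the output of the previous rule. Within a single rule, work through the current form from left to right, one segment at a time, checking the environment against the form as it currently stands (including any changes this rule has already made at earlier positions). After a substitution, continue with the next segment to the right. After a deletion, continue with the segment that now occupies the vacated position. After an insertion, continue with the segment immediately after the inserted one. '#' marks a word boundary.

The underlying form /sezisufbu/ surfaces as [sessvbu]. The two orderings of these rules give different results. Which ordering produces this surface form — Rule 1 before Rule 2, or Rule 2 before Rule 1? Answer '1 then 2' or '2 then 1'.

Order 1 then 2:
  1 Medial Vowel Deletion: [sezisufbu] → [sezsfbu]
  2 Regressive Voicing Assimilation: [sezsfbu] → [sessvbu]
  result: [sessvbu]
Order 2 then 1:
  2 Regressive Voicing Assimilation: [sezisufbu] → [sezisuvbu]
  1 Medial Vowel Deletion: [sezisuvbu] → [sezsvbu]
  result: [sezsvbu]

1 then 2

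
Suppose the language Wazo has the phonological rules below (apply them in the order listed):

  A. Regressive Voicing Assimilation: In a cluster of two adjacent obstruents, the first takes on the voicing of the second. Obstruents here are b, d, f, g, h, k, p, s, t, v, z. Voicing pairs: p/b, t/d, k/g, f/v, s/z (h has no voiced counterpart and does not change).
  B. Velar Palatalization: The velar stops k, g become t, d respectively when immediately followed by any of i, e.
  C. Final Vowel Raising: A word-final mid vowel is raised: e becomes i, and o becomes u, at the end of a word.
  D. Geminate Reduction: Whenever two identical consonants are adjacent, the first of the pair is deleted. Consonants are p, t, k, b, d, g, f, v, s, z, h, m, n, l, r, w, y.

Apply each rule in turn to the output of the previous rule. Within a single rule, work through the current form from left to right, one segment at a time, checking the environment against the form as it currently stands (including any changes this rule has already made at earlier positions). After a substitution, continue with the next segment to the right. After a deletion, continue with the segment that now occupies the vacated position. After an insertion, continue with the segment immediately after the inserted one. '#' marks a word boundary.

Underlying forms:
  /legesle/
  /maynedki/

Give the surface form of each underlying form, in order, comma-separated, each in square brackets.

/legesle/:
  A Regressive Voicing Assimilation: no change — [legesle]
  B Velar Palatalization: [legesle] → [ledesle]
  C Final Vowel Raising: [ledesle] → [ledesli]
  D Geminate Reduction: no change — [ledesli]
/maynedki/:
  A Regressive Voicing Assimilation: [maynedki] → [maynetki]
  B Velar Palatalization: [maynetki] → [maynetti]
  C Final Vowel Raising: no change — [maynetti]
  D Geminate Reduction: [maynetti] → [mayneti]

[ledesli], [mayneti]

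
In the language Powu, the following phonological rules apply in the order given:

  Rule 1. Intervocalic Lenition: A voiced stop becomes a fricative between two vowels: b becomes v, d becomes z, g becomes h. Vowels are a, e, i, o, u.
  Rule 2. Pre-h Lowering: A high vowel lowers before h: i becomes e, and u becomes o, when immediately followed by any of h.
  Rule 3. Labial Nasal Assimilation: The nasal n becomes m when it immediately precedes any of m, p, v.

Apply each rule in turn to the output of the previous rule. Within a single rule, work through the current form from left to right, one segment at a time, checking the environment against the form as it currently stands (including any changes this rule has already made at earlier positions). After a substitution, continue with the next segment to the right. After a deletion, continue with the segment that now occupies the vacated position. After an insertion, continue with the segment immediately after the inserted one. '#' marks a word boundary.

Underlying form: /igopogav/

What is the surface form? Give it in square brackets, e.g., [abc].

Rule 1 Intervocalic Lenition: [igopogav] → [ihopohav]
Rule 2 Pre-h Lowering: [ihopohav] → [ehopohav]
Rule 3 Labial Nasal Assimilation: no change — [ehopohav]

[ehopohav]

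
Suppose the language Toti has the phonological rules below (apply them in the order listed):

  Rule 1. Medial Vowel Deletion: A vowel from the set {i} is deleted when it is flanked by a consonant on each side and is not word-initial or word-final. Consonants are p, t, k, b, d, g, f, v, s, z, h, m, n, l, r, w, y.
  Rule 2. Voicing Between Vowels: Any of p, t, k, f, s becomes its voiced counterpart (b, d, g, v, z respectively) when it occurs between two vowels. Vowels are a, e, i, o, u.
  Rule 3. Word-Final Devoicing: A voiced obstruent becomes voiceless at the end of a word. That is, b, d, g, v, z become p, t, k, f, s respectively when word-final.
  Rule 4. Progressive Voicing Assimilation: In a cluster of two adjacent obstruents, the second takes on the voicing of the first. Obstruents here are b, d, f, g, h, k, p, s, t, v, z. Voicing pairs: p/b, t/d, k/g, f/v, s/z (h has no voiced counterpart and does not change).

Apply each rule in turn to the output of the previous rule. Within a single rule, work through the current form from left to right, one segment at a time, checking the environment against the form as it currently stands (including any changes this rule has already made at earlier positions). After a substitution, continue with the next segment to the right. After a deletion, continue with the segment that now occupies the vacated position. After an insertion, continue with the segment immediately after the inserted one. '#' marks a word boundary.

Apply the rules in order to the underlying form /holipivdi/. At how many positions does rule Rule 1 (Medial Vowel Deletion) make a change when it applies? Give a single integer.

2

Rule 1 Medial Vowel Deletion: [holipivdi] → [holpvdi]
Rule 2 Voicing Between Vowels: no change — [holpvdi]
Rule 3 Word-Final Devoicing: no change — [holpvdi]
Rule 4 Progressive Voicing Assimilation: [holpvdi] → [holpfti]
Rule Rule 1 changed 2 position(s).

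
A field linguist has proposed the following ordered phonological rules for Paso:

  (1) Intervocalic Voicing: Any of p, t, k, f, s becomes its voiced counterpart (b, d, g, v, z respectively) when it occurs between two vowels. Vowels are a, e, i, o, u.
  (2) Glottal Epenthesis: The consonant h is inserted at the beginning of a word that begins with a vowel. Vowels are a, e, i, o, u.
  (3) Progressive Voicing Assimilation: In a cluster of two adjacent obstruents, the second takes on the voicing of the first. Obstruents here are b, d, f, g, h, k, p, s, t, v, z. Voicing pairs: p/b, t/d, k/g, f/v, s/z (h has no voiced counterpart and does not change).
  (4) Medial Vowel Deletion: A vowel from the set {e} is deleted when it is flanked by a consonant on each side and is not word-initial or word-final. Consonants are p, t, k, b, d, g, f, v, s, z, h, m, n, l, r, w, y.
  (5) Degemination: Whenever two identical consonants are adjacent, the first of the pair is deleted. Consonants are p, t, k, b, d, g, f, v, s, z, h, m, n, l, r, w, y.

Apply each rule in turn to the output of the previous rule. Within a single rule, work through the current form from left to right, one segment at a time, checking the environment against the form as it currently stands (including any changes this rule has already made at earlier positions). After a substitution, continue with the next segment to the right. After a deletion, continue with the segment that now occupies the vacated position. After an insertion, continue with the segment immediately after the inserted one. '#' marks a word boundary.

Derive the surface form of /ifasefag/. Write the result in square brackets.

[hivazvag]

(1) Intervocalic Voicing: [ifasefag] → [ivazevag]
(2) Glottal Epenthesis: [ivazevag] → [hivazevag]
(3) Progressive Voicing Assimilation: no change — [hivazevag]
(4) Medial Vowel Deletion: [hivazevag] → [hivazvag]
(5) Degemination: no change — [hivazvag]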